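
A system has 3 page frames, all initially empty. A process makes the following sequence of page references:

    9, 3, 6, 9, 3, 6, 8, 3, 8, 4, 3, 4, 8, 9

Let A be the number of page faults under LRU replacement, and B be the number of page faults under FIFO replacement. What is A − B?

-1

Under LRU: F F F . . . F . . F . . . F → 6 faults.
Under FIFO: F F F . . . F . . F F . . F → 7 faults.
A − B = 6 − 7 = -1.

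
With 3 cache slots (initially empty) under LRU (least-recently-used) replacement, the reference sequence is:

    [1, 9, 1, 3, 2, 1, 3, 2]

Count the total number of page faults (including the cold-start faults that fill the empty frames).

4

1 → fault, frames {1}
9 → fault, frames {1,9}
1 → hit
3 → fault, frames {9,1,3}
2 → fault, evict 9, frames {1,3,2}
1 → hit
3 → hit
2 → hit
Page faults: 4.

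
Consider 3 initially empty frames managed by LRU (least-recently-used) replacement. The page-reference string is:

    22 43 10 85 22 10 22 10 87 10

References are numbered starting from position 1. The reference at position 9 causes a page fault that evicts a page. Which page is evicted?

pos 1: 22: fault, frames [22]
pos 2: 43: fault, frames [22, 43]
pos 3: 10: fault, frames [22, 43, 10]
pos 4: 85: fault, evict 22, frames [43, 10, 85]
pos 5: 22: fault, evict 43, frames [10, 85, 22]
pos 6: 10: hit
pos 7: 22: hit
pos 8: 10: hit
pos 9: 87: fault, evict 85, frames [22, 10, 87]
At position 9, page 85 is evicted.

85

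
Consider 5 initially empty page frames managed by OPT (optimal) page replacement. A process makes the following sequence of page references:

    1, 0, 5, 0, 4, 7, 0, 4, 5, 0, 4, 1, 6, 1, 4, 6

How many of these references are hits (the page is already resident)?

10

1: fault, frames [1]
0: fault, frames [1, 0]
5: fault, frames [1, 0, 5]
0: hit
4: fault, frames [1, 0, 5, 4]
7: fault, frames [1, 0, 5, 4, 7]
0: hit
4: hit
5: hit
0: hit
4: hit
1: hit
6: fault, evict 7, frames [1, 0, 5, 4, 6]
1: hit
4: hit
6: hit
Hits: 10.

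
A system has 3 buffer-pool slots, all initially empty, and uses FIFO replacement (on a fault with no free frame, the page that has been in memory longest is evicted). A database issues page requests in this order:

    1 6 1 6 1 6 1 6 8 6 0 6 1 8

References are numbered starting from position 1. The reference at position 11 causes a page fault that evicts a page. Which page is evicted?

1

pos 1: 1 → miss, frames [1]
pos 2: 6 → miss, frames [1, 6]
pos 3: 1 → hit
pos 4: 6 → hit
pos 5: 1 → hit
pos 6: 6 → hit
pos 7: 1 → hit
pos 8: 6 → hit
pos 9: 8 → miss, frames [1, 6, 8]
pos 10: 6 → hit
pos 11: 0 → miss, evict 1, frames [6, 8, 0]
At position 11, page 1 is evicted.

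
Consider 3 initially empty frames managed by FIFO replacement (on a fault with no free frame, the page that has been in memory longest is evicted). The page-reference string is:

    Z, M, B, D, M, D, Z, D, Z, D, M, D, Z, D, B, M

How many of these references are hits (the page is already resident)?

Z → miss, frames {Z}
M → miss, frames {Z,M}
B → miss, frames {Z,M,B}
D → miss, evict Z, frames {M,B,D}
M → hit
D → hit
Z → miss, evict M, frames {B,D,Z}
D → hit
Z → hit
D → hit
M → miss, evict B, frames {D,Z,M}
D → hit
Z → hit
D → hit
B → miss, evict D, frames {Z,M,B}
M → hit
Hits: 9.

9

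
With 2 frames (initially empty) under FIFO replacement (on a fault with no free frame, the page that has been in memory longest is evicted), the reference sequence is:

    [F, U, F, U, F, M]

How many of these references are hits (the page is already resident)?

F -> fault, frames (F)
U -> fault, frames (F U)
F -> hit
U -> hit
F -> hit
M -> fault, evict F, frames (U M)
Hits: 3.

3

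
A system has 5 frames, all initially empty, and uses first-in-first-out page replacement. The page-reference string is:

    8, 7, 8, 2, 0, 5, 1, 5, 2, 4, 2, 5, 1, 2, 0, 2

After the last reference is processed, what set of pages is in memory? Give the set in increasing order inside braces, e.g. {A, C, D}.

{0, 1, 2, 4, 5}

8 -> miss, frames {8}
7 -> miss, frames {8,7}
8 -> hit
2 -> miss, frames {8,7,2}
0 -> miss, frames {8,7,2,0}
5 -> miss, frames {8,7,2,0,5}
1 -> miss, evict 8, frames {7,2,0,5,1}
5 -> hit
2 -> hit
4 -> miss, evict 7, frames {2,0,5,1,4}
2 -> hit
5 -> hit
1 -> hit
2 -> hit
0 -> hit
2 -> hit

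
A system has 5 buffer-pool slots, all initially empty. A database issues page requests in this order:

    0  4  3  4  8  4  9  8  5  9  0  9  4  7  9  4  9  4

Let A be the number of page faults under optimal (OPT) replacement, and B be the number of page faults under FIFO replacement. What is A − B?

Under OPT: F F F . F . F . F . . . . F . . . . → 7 faults.
Under FIFO: F F F . F . F . F . F . F F . . . . → 9 faults.
A − B = 7 − 9 = -2.

-2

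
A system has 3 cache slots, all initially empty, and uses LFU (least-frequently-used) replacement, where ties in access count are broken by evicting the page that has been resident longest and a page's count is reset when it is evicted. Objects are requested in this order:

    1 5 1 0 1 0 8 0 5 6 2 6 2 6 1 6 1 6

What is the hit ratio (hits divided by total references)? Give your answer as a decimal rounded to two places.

1 -> fault, frames (1)
5 -> fault, frames (1 5)
1 -> hit
0 -> fault, frames (1 5 0)
1 -> hit
0 -> hit
8 -> fault, evict 5, frames (1 0 8)
0 -> hit
5 -> fault, evict 8, frames (1 0 5)
6 -> fault, evict 5, frames (1 0 6)
2 -> fault, evict 6, frames (1 0 2)
6 -> fault, evict 2, frames (1 0 6)
2 -> fault, evict 6, frames (1 0 2)
6 -> fault, evict 2, frames (1 0 6)
1 -> hit
6 -> hit
1 -> hit
6 -> hit
Hits: 8 of 18 references → 8/18 = 0.4444.

0.44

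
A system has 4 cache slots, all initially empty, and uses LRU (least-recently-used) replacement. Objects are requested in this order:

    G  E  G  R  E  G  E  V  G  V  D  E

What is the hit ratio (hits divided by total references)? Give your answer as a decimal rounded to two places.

G: fault, frames {G}
E: fault, frames {G,E}
G: hit
R: fault, frames {E,G,R}
E: hit
G: hit
E: hit
V: fault, frames {R,G,E,V}
G: hit
V: hit
D: fault, evict R, frames {E,G,V,D}
E: hit
Hits: 7 of 12 references → 7/12 = 0.5833.

0.58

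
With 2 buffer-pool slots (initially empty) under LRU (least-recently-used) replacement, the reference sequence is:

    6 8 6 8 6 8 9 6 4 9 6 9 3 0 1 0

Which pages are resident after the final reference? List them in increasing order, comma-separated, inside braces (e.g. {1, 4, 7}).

6 → miss, frames {6}
8 → miss, frames {6,8}
6 → hit
8 → hit
6 → hit
8 → hit
9 → miss, evict 6, frames {8,9}
6 → miss, evict 8, frames {9,6}
4 → miss, evict 9, frames {6,4}
9 → miss, evict 6, frames {4,9}
6 → miss, evict 4, frames {9,6}
9 → hit
3 → miss, evict 6, frames {9,3}
0 → miss, evict 9, frames {3,0}
1 → miss, evict 3, frames {0,1}
0 → hit

{0, 1}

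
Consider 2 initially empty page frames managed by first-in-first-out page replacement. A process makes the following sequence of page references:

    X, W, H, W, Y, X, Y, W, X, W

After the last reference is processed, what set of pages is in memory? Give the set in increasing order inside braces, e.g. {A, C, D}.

{W, X}

X: miss, frames {X}
W: miss, frames {X,W}
H: miss, evict X, frames {W,H}
W: hit
Y: miss, evict W, frames {H,Y}
X: miss, evict H, frames {Y,X}
Y: hit
W: miss, evict Y, frames {X,W}
X: hit
W: hit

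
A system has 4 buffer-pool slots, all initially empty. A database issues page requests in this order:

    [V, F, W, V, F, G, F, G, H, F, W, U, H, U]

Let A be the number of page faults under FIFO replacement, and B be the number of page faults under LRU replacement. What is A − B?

-1

Under FIFO: F F F . . F . . F . . F . . → 6 faults.
Under LRU: F F F . . F . . F . F F . . → 7 faults.
A − B = 6 − 7 = -1.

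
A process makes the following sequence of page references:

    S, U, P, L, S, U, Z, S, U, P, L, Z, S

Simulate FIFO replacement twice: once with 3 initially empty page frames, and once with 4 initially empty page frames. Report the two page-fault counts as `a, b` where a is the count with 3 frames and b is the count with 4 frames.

10, 11

3 frames: F F F F F F F . . F F . F → 10 faults.
4 frames: F F F F . . F F F F F F F → 11 faults.
11 > 10: adding a frame increased faults — Belady's anomaly.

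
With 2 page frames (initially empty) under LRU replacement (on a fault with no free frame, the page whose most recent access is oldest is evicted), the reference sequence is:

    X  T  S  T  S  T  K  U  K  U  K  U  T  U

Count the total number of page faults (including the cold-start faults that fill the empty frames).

6

X -> fault, frames [X]
T -> fault, frames [X, T]
S -> fault, evict X, frames [T, S]
T -> hit
S -> hit
T -> hit
K -> fault, evict S, frames [T, K]
U -> fault, evict T, frames [K, U]
K -> hit
U -> hit
K -> hit
U -> hit
T -> fault, evict K, frames [U, T]
U -> hit
Page faults: 6.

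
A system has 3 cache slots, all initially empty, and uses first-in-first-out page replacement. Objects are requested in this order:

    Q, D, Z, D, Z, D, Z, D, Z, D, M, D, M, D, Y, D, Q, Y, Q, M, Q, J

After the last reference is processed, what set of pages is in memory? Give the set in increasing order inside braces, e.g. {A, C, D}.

Q -> miss, frames (Q)
D -> miss, frames (Q D)
Z -> miss, frames (Q D Z)
D -> hit
Z -> hit
D -> hit
Z -> hit
D -> hit
Z -> hit
D -> hit
M -> miss, evict Q, frames (D Z M)
D -> hit
M -> hit
D -> hit
Y -> miss, evict D, frames (Z M Y)
D -> miss, evict Z, frames (M Y D)
Q -> miss, evict M, frames (Y D Q)
Y -> hit
Q -> hit
M -> miss, evict Y, frames (D Q M)
Q -> hit
J -> miss, evict D, frames (Q M J)

{J, M, Q}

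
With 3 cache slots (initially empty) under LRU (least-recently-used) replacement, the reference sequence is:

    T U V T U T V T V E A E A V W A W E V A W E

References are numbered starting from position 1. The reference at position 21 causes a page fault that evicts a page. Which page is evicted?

pos 1: T: miss, frames (T)
pos 2: U: miss, frames (T U)
pos 3: V: miss, frames (T U V)
pos 4: T: hit
pos 5: U: hit
pos 6: T: hit
pos 7: V: hit
pos 8: T: hit
pos 9: V: hit
pos 10: E: miss, evict U, frames (T V E)
pos 11: A: miss, evict T, frames (V E A)
pos 12: E: hit
pos 13: A: hit
pos 14: V: hit
pos 15: W: miss, evict E, frames (A V W)
pos 16: A: hit
pos 17: W: hit
pos 18: E: miss, evict V, frames (A W E)
pos 19: V: miss, evict A, frames (W E V)
pos 20: A: miss, evict W, frames (E V A)
pos 21: W: miss, evict E, frames (V A W)
At position 21, page E is evicted.

E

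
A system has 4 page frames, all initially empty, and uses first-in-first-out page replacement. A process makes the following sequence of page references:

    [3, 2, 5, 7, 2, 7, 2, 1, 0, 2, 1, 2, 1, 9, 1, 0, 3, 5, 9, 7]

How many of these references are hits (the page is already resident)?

9

3 → fault, frames (3)
2 → fault, frames (3 2)
5 → fault, frames (3 2 5)
7 → fault, frames (3 2 5 7)
2 → hit
7 → hit
2 → hit
1 → fault, evict 3, frames (2 5 7 1)
0 → fault, evict 2, frames (5 7 1 0)
2 → fault, evict 5, frames (7 1 0 2)
1 → hit
2 → hit
1 → hit
9 → fault, evict 7, frames (1 0 2 9)
1 → hit
0 → hit
3 → fault, evict 1, frames (0 2 9 3)
5 → fault, evict 0, frames (2 9 3 5)
9 → hit
7 → fault, evict 2, frames (9 3 5 7)
Hits: 9.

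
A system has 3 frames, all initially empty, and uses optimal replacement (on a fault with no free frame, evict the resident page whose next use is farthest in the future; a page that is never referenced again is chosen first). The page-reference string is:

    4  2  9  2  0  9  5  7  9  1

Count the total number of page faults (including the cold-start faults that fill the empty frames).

4: fault, frames [4]
2: fault, frames [4, 2]
9: fault, frames [4, 2, 9]
2: hit
0: fault, evict 2, frames [4, 9, 0]
9: hit
5: fault, evict 0, frames [4, 9, 5]
7: fault, evict 5, frames [4, 9, 7]
9: hit
1: fault, evict 7, frames [4, 9, 1]
Page faults: 7.

7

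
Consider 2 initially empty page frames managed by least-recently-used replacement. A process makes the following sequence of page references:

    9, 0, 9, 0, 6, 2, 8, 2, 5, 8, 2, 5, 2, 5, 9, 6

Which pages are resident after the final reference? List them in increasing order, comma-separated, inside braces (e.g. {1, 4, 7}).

{6, 9}

9 -> miss, frames (9)
0 -> miss, frames (9 0)
9 -> hit
0 -> hit
6 -> miss, evict 9, frames (0 6)
2 -> miss, evict 0, frames (6 2)
8 -> miss, evict 6, frames (2 8)
2 -> hit
5 -> miss, evict 8, frames (2 5)
8 -> miss, evict 2, frames (5 8)
2 -> miss, evict 5, frames (8 2)
5 -> miss, evict 8, frames (2 5)
2 -> hit
5 -> hit
9 -> miss, evict 2, frames (5 9)
6 -> miss, evict 5, frames (9 6)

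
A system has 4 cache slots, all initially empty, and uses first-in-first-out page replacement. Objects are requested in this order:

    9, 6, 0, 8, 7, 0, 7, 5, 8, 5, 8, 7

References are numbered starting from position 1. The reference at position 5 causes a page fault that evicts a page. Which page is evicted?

pos 1: 9: miss, frames [9]
pos 2: 6: miss, frames [9, 6]
pos 3: 0: miss, frames [9, 6, 0]
pos 4: 8: miss, frames [9, 6, 0, 8]
pos 5: 7: miss, evict 9, frames [6, 0, 8, 7]
At position 5, page 9 is evicted.

9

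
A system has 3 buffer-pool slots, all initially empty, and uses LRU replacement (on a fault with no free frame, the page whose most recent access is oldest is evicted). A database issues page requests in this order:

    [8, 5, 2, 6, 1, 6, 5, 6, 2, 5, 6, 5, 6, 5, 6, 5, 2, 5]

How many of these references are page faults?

7

8 → miss, frames [8]
5 → miss, frames [8, 5]
2 → miss, frames [8, 5, 2]
6 → miss, evict 8, frames [5, 2, 6]
1 → miss, evict 5, frames [2, 6, 1]
6 → hit
5 → miss, evict 2, frames [1, 6, 5]
6 → hit
2 → miss, evict 1, frames [5, 6, 2]
5 → hit
6 → hit
5 → hit
6 → hit
5 → hit
6 → hit
5 → hit
2 → hit
5 → hit
Page faults: 7.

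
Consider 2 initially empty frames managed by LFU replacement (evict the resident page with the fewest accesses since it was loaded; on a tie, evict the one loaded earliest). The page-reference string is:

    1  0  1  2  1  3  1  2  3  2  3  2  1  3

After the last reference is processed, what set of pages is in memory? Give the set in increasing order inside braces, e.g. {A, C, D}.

{1, 3}

1 -> miss, frames [1]
0 -> miss, frames [1, 0]
1 -> hit
2 -> miss, evict 0, frames [1, 2]
1 -> hit
3 -> miss, evict 2, frames [1, 3]
1 -> hit
2 -> miss, evict 3, frames [1, 2]
3 -> miss, evict 2, frames [1, 3]
2 -> miss, evict 3, frames [1, 2]
3 -> miss, evict 2, frames [1, 3]
2 -> miss, evict 3, frames [1, 2]
1 -> hit
3 -> miss, evict 2, frames [1, 3]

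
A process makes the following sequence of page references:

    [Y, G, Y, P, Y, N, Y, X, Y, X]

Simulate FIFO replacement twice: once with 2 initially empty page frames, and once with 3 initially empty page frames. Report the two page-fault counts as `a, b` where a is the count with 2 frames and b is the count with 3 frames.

7, 6

2 frames: F F . F F F . F F . → 7 faults.
3 frames: F F . F . F F F . . → 6 faults.
6 < 7: adding a frame reduced faults, as is typical.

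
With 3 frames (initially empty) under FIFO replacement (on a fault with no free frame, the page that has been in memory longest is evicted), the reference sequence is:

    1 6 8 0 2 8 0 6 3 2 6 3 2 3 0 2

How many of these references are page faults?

1 → miss, frames {1}
6 → miss, frames {1,6}
8 → miss, frames {1,6,8}
0 → miss, evict 1, frames {6,8,0}
2 → miss, evict 6, frames {8,0,2}
8 → hit
0 → hit
6 → miss, evict 8, frames {0,2,6}
3 → miss, evict 0, frames {2,6,3}
2 → hit
6 → hit
3 → hit
2 → hit
3 → hit
0 → miss, evict 2, frames {6,3,0}
2 → miss, evict 6, frames {3,0,2}
Page faults: 9.

9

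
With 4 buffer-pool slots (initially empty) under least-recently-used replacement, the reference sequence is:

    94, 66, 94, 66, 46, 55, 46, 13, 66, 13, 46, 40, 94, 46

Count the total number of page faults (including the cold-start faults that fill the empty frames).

94: miss, frames {94}
66: miss, frames {94,66}
94: hit
66: hit
46: miss, frames {94,66,46}
55: miss, frames {94,66,46,55}
46: hit
13: miss, evict 94, frames {66,55,46,13}
66: hit
13: hit
46: hit
40: miss, evict 55, frames {66,13,46,40}
94: miss, evict 66, frames {13,46,40,94}
46: hit
Page faults: 7.

7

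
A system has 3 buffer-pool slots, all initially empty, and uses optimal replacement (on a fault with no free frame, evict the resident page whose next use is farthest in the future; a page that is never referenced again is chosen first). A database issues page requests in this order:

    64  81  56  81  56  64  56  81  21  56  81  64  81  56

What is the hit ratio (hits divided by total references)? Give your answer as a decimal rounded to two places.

64 -> miss, frames (64)
81 -> miss, frames (64 81)
56 -> miss, frames (64 81 56)
81 -> hit
56 -> hit
64 -> hit
56 -> hit
81 -> hit
21 -> miss, evict 64, frames (81 56 21)
56 -> hit
81 -> hit
64 -> miss, evict 21, frames (81 56 64)
81 -> hit
56 -> hit
Hits: 9 of 14 references → 9/14 = 0.6429.

0.64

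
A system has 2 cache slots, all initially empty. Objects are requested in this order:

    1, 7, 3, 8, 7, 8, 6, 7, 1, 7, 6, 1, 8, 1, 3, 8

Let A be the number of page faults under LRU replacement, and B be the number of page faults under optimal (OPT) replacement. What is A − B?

Under LRU: F F F F F . F F F . F F F . F F → 13 faults.
Under OPT: F F F F . . F . F . F . F . F . → 9 faults.
A − B = 13 − 9 = 4.

4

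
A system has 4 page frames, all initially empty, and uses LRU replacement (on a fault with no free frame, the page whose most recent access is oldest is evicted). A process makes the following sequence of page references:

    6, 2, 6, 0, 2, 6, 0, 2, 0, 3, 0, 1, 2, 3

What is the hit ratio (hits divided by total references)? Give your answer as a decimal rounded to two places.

6 → miss, frames (6)
2 → miss, frames (6 2)
6 → hit
0 → miss, frames (2 6 0)
2 → hit
6 → hit
0 → hit
2 → hit
0 → hit
3 → miss, frames (6 2 0 3)
0 → hit
1 → miss, evict 6, frames (2 3 0 1)
2 → hit
3 → hit
Hits: 9 of 14 references → 9/14 = 0.6429.

0.64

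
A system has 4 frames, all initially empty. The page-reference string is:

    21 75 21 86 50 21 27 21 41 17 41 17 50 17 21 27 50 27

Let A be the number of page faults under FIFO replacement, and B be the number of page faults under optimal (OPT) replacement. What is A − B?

Under FIFO: F F . F F . F F F F . . F . . F . . → 10 faults.
Under OPT: F F . F F . F . F F . . . . . F . . → 8 faults.
A − B = 10 − 8 = 2.

2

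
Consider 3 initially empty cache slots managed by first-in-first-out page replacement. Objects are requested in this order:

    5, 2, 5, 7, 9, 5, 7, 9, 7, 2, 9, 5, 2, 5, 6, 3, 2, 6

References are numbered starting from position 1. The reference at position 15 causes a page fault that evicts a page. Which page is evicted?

9

pos 1: 5: fault, frames (5)
pos 2: 2: fault, frames (5 2)
pos 3: 5: hit
pos 4: 7: fault, frames (5 2 7)
pos 5: 9: fault, evict 5, frames (2 7 9)
pos 6: 5: fault, evict 2, frames (7 9 5)
pos 7: 7: hit
pos 8: 9: hit
pos 9: 7: hit
pos 10: 2: fault, evict 7, frames (9 5 2)
pos 11: 9: hit
pos 12: 5: hit
pos 13: 2: hit
pos 14: 5: hit
pos 15: 6: fault, evict 9, frames (5 2 6)
At position 15, page 9 is evicted.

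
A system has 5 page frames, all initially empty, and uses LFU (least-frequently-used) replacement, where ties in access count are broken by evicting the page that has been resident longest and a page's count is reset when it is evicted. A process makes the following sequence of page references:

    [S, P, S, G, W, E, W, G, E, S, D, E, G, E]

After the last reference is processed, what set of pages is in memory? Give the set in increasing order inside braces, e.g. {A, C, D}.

S -> fault, frames [S]
P -> fault, frames [S, P]
S -> hit
G -> fault, frames [S, P, G]
W -> fault, frames [S, P, G, W]
E -> fault, frames [S, P, G, W, E]
W -> hit
G -> hit
E -> hit
S -> hit
D -> fault, evict P, frames [S, G, W, E, D]
E -> hit
G -> hit
E -> hit

{D, E, G, S, W}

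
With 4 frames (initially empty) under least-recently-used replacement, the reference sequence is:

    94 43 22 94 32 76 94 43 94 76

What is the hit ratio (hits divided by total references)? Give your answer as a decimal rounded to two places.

94 → miss, frames (94)
43 → miss, frames (94 43)
22 → miss, frames (94 43 22)
94 → hit
32 → miss, frames (43 22 94 32)
76 → miss, evict 43, frames (22 94 32 76)
94 → hit
43 → miss, evict 22, frames (32 76 94 43)
94 → hit
76 → hit
Hits: 4 of 10 references → 4/10 = 0.4000.

0.40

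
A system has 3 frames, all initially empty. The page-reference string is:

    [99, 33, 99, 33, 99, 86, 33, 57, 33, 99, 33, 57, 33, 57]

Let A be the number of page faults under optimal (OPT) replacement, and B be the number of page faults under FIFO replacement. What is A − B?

-2

Under OPT: F F . . . F . F . . . . . . → 4 faults.
Under FIFO: F F . . . F . F . F F . . . → 6 faults.
A − B = 4 − 6 = -2.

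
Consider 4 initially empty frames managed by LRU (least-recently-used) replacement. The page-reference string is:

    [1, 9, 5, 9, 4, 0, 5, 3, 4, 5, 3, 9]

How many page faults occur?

1: fault, frames (1)
9: fault, frames (1 9)
5: fault, frames (1 9 5)
9: hit
4: fault, frames (1 5 9 4)
0: fault, evict 1, frames (5 9 4 0)
5: hit
3: fault, evict 9, frames (4 0 5 3)
4: hit
5: hit
3: hit
9: fault, evict 0, frames (4 5 3 9)
Page faults: 7.

7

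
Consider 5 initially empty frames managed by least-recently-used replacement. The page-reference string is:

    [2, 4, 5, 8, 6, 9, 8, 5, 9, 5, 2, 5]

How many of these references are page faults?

7

2 → fault, frames [2]
4 → fault, frames [2, 4]
5 → fault, frames [2, 4, 5]
8 → fault, frames [2, 4, 5, 8]
6 → fault, frames [2, 4, 5, 8, 6]
9 → fault, evict 2, frames [4, 5, 8, 6, 9]
8 → hit
5 → hit
9 → hit
5 → hit
2 → fault, evict 4, frames [6, 8, 9, 5, 2]
5 → hit
Page faults: 7.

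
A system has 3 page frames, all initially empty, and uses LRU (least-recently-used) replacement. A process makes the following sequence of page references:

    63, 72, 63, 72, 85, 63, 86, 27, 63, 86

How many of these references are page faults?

63 → fault, frames {63}
72 → fault, frames {63,72}
63 → hit
72 → hit
85 → fault, frames {63,72,85}
63 → hit
86 → fault, evict 72, frames {85,63,86}
27 → fault, evict 85, frames {63,86,27}
63 → hit
86 → hit
Page faults: 5.

5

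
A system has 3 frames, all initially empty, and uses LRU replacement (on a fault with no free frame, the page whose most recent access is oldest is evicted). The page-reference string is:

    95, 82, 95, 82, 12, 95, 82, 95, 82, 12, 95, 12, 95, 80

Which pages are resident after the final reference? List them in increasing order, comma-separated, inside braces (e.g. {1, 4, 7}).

{12, 80, 95}

95 -> miss, frames {95}
82 -> miss, frames {95,82}
95 -> hit
82 -> hit
12 -> miss, frames {95,82,12}
95 -> hit
82 -> hit
95 -> hit
82 -> hit
12 -> hit
95 -> hit
12 -> hit
95 -> hit
80 -> miss, evict 82, frames {12,95,80}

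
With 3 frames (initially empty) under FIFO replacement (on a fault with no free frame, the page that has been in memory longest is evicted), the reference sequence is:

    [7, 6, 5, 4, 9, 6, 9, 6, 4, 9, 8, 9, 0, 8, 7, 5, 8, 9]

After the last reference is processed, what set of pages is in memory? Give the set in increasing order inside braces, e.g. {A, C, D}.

7: fault, frames {7}
6: fault, frames {7,6}
5: fault, frames {7,6,5}
4: fault, evict 7, frames {6,5,4}
9: fault, evict 6, frames {5,4,9}
6: fault, evict 5, frames {4,9,6}
9: hit
6: hit
4: hit
9: hit
8: fault, evict 4, frames {9,6,8}
9: hit
0: fault, evict 9, frames {6,8,0}
8: hit
7: fault, evict 6, frames {8,0,7}
5: fault, evict 8, frames {0,7,5}
8: fault, evict 0, frames {7,5,8}
9: fault, evict 7, frames {5,8,9}

{5, 8, 9}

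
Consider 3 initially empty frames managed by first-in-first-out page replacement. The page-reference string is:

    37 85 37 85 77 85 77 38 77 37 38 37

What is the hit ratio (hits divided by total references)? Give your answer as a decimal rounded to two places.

0.58

37 → miss, frames (37)
85 → miss, frames (37 85)
37 → hit
85 → hit
77 → miss, frames (37 85 77)
85 → hit
77 → hit
38 → miss, evict 37, frames (85 77 38)
77 → hit
37 → miss, evict 85, frames (77 38 37)
38 → hit
37 → hit
Hits: 7 of 12 references → 7/12 = 0.5833.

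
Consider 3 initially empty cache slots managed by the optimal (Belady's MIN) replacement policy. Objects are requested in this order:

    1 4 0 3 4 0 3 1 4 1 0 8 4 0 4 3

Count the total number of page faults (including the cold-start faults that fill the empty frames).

7

1 → miss, frames (1)
4 → miss, frames (1 4)
0 → miss, frames (1 4 0)
3 → miss, evict 1, frames (4 0 3)
4 → hit
0 → hit
3 → hit
1 → miss, evict 3, frames (4 0 1)
4 → hit
1 → hit
0 → hit
8 → miss, evict 1, frames (4 0 8)
4 → hit
0 → hit
4 → hit
3 → miss, evict 8, frames (4 0 3)
Page faults: 7.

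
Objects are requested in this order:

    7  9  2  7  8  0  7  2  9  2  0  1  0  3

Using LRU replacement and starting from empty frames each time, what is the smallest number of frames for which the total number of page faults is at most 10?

f=1: 14 faults
f=2: 12 faults
f=3: 10 faults
f=4: 8 faults
f=5: 7 faults
f=6: 7 faults
f=7: 7 faults
Smallest f with faults ≤ 10 is 3.

3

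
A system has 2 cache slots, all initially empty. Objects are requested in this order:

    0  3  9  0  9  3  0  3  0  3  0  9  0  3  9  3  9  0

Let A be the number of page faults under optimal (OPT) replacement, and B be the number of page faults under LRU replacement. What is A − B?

Under OPT: F F F . . F . . . . . F . F . . . F → 7 faults.
Under LRU: F F F F . F F . . . . F . F F . . F → 10 faults.
A − B = 7 − 10 = -3.

-3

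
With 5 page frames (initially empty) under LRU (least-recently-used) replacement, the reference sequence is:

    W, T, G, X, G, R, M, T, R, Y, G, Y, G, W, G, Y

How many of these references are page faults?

8

W → fault, frames (W)
T → fault, frames (W T)
G → fault, frames (W T G)
X → fault, frames (W T G X)
G → hit
R → fault, frames (W T X G R)
M → fault, evict W, frames (T X G R M)
T → hit
R → hit
Y → fault, evict X, frames (G M T R Y)
G → hit
Y → hit
G → hit
W → fault, evict M, frames (T R Y G W)
G → hit
Y → hit
Page faults: 8.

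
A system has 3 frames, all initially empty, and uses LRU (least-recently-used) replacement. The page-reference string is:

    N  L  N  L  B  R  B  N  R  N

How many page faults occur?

5

N -> fault, frames (N)
L -> fault, frames (N L)
N -> hit
L -> hit
B -> fault, frames (N L B)
R -> fault, evict N, frames (L B R)
B -> hit
N -> fault, evict L, frames (R B N)
R -> hit
N -> hit
Page faults: 5.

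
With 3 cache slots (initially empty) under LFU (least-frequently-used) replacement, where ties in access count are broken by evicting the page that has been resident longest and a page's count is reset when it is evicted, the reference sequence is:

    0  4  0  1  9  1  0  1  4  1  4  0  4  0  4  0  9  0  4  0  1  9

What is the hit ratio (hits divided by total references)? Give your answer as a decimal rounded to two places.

0: miss, frames [0]
4: miss, frames [0, 4]
0: hit
1: miss, frames [0, 4, 1]
9: miss, evict 4, frames [0, 1, 9]
1: hit
0: hit
1: hit
4: miss, evict 9, frames [0, 1, 4]
1: hit
4: hit
0: hit
4: hit
0: hit
4: hit
0: hit
9: miss, evict 1, frames [0, 4, 9]
0: hit
4: hit
0: hit
1: miss, evict 9, frames [0, 4, 1]
9: miss, evict 1, frames [0, 4, 9]
Hits: 14 of 22 references → 14/22 = 0.6364.

0.64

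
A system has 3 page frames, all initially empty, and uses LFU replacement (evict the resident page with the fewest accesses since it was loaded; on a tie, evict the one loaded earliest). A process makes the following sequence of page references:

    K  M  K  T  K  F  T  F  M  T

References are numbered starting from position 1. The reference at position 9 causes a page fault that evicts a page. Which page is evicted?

T

pos 1: K: fault, frames [K]
pos 2: M: fault, frames [K, M]
pos 3: K: hit
pos 4: T: fault, frames [K, M, T]
pos 5: K: hit
pos 6: F: fault, evict M, frames [K, T, F]
pos 7: T: hit
pos 8: F: hit
pos 9: M: fault, evict T, frames [K, F, M]
At position 9, page T is evicted.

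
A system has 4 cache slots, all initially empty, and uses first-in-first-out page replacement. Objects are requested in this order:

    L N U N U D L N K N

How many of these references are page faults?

L → miss, frames (L)
N → miss, frames (L N)
U → miss, frames (L N U)
N → hit
U → hit
D → miss, frames (L N U D)
L → hit
N → hit
K → miss, evict L, frames (N U D K)
N → hit
Page faults: 5.

5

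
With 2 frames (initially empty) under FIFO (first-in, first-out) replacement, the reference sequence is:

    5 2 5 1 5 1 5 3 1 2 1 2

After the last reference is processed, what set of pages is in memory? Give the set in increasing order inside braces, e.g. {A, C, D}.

{1, 2}

5 → fault, frames {5}
2 → fault, frames {5,2}
5 → hit
1 → fault, evict 5, frames {2,1}
5 → fault, evict 2, frames {1,5}
1 → hit
5 → hit
3 → fault, evict 1, frames {5,3}
1 → fault, evict 5, frames {3,1}
2 → fault, evict 3, frames {1,2}
1 → hit
2 → hit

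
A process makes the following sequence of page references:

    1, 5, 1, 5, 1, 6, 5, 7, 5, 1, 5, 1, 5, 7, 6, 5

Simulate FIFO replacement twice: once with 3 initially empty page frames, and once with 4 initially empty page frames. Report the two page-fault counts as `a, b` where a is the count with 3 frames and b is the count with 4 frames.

7, 4

3 frames: F F . . . F . F . F F . . . F . → 7 faults.
4 frames: F F . . . F . F . . . . . . . . → 4 faults.
4 < 7: adding a frame reduced faults, as is typical.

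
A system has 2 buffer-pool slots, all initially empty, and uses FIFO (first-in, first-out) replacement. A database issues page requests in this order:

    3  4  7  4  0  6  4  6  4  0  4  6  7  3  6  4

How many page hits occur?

4

3: miss, frames [3]
4: miss, frames [3, 4]
7: miss, evict 3, frames [4, 7]
4: hit
0: miss, evict 4, frames [7, 0]
6: miss, evict 7, frames [0, 6]
4: miss, evict 0, frames [6, 4]
6: hit
4: hit
0: miss, evict 6, frames [4, 0]
4: hit
6: miss, evict 4, frames [0, 6]
7: miss, evict 0, frames [6, 7]
3: miss, evict 6, frames [7, 3]
6: miss, evict 7, frames [3, 6]
4: miss, evict 3, frames [6, 4]
Hits: 4.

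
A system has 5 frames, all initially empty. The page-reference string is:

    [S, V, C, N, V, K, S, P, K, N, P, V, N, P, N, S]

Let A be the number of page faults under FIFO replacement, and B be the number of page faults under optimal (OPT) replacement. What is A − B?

1

Under FIFO: F F F F . F . F . . . . . . . F → 7 faults.
Under OPT: F F F F . F . F . . . . . . . . → 6 faults.
A − B = 7 − 6 = 1.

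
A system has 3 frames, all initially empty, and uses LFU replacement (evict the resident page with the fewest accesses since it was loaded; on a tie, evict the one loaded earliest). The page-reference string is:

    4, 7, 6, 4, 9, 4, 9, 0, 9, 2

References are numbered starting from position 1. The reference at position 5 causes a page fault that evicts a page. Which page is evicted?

pos 1: 4: fault, frames (4)
pos 2: 7: fault, frames (4 7)
pos 3: 6: fault, frames (4 7 6)
pos 4: 4: hit
pos 5: 9: fault, evict 7, frames (4 6 9)
At position 5, page 7 is evicted.

7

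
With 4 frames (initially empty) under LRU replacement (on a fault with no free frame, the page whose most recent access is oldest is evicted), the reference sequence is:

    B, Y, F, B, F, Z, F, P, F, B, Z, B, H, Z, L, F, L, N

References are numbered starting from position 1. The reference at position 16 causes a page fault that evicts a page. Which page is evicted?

pos 1: B: miss, frames (B)
pos 2: Y: miss, frames (B Y)
pos 3: F: miss, frames (B Y F)
pos 4: B: hit
pos 5: F: hit
pos 6: Z: miss, frames (Y B F Z)
pos 7: F: hit
pos 8: P: miss, evict Y, frames (B Z F P)
pos 9: F: hit
pos 10: B: hit
pos 11: Z: hit
pos 12: B: hit
pos 13: H: miss, evict P, frames (F Z B H)
pos 14: Z: hit
pos 15: L: miss, evict F, frames (B H Z L)
pos 16: F: miss, evict B, frames (H Z L F)
At position 16, page B is evicted.

B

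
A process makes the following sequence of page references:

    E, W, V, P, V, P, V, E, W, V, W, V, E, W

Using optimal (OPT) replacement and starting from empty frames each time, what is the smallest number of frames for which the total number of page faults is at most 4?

4

f=1: 14 faults
f=2: 7 faults
f=3: 5 faults
f=4: 4 faults
Smallest f with faults ≤ 4 is 4.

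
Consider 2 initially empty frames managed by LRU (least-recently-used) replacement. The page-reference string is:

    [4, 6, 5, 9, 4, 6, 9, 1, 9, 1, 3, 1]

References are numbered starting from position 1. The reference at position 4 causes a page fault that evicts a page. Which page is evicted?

6

pos 1: 4: miss, frames [4]
pos 2: 6: miss, frames [4, 6]
pos 3: 5: miss, evict 4, frames [6, 5]
pos 4: 9: miss, evict 6, frames [5, 9]
At position 4, page 6 is evicted.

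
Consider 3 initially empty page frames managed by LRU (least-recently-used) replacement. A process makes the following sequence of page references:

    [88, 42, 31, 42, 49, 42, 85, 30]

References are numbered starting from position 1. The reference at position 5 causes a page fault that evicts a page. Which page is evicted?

pos 1: 88 -> fault, frames [88]
pos 2: 42 -> fault, frames [88, 42]
pos 3: 31 -> fault, frames [88, 42, 31]
pos 4: 42 -> hit
pos 5: 49 -> fault, evict 88, frames [31, 42, 49]
At position 5, page 88 is evicted.

88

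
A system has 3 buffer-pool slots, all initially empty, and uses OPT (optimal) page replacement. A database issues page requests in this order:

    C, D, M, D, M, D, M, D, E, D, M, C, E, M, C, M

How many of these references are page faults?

5

C: miss, frames (C)
D: miss, frames (C D)
M: miss, frames (C D M)
D: hit
M: hit
D: hit
M: hit
D: hit
E: miss, evict C, frames (D M E)
D: hit
M: hit
C: miss, evict D, frames (M E C)
E: hit
M: hit
C: hit
M: hit
Page faults: 5.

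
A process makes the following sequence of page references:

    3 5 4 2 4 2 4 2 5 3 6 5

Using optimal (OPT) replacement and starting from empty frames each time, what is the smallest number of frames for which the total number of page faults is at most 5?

f=1: 12 faults
f=2: 7 faults
f=3: 6 faults
f=4: 5 faults
f=5: 5 faults
Smallest f with faults ≤ 5 is 4.

4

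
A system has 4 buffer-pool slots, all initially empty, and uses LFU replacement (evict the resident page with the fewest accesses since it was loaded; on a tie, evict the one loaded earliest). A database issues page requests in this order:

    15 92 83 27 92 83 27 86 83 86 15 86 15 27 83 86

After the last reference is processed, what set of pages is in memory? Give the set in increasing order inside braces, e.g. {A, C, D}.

15 → miss, frames {15}
92 → miss, frames {15,92}
83 → miss, frames {15,92,83}
27 → miss, frames {15,92,83,27}
92 → hit
83 → hit
27 → hit
86 → miss, evict 15, frames {92,83,27,86}
83 → hit
86 → hit
15 → miss, evict 92, frames {83,27,86,15}
86 → hit
15 → hit
27 → hit
83 → hit
86 → hit

{15, 27, 83, 86}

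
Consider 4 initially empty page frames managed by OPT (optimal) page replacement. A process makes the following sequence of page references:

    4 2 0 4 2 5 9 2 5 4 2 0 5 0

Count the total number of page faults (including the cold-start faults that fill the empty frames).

4 → miss, frames [4]
2 → miss, frames [4, 2]
0 → miss, frames [4, 2, 0]
4 → hit
2 → hit
5 → miss, frames [4, 2, 0, 5]
9 → miss, evict 0, frames [4, 2, 5, 9]
2 → hit
5 → hit
4 → hit
2 → hit
0 → miss, evict 9, frames [4, 2, 5, 0]
5 → hit
0 → hit
Page faults: 6.

6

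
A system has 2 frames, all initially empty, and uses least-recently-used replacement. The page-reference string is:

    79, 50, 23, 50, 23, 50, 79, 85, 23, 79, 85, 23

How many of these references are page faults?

9

79: fault, frames {79}
50: fault, frames {79,50}
23: fault, evict 79, frames {50,23}
50: hit
23: hit
50: hit
79: fault, evict 23, frames {50,79}
85: fault, evict 50, frames {79,85}
23: fault, evict 79, frames {85,23}
79: fault, evict 85, frames {23,79}
85: fault, evict 23, frames {79,85}
23: fault, evict 79, frames {85,23}
Page faults: 9.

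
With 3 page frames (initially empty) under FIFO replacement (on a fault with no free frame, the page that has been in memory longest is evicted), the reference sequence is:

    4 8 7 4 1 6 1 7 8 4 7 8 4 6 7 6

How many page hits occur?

4: fault, frames (4)
8: fault, frames (4 8)
7: fault, frames (4 8 7)
4: hit
1: fault, evict 4, frames (8 7 1)
6: fault, evict 8, frames (7 1 6)
1: hit
7: hit
8: fault, evict 7, frames (1 6 8)
4: fault, evict 1, frames (6 8 4)
7: fault, evict 6, frames (8 4 7)
8: hit
4: hit
6: fault, evict 8, frames (4 7 6)
7: hit
6: hit
Hits: 7.

7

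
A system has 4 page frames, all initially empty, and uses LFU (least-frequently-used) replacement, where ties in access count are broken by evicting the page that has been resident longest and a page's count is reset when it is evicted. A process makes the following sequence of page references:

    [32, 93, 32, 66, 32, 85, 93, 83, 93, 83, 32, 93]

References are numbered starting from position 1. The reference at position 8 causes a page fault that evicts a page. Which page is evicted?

pos 1: 32 -> fault, frames (32)
pos 2: 93 -> fault, frames (32 93)
pos 3: 32 -> hit
pos 4: 66 -> fault, frames (32 93 66)
pos 5: 32 -> hit
pos 6: 85 -> fault, frames (32 93 66 85)
pos 7: 93 -> hit
pos 8: 83 -> fault, evict 66, frames (32 93 85 83)
At position 8, page 66 is evicted.

66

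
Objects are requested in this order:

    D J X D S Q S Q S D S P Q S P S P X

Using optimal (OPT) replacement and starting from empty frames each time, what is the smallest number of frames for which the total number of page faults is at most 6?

4

f=1: 18 faults
f=2: 10 faults
f=3: 7 faults
f=4: 6 faults
f=5: 6 faults
f=6: 6 faults
Smallest f with faults ≤ 6 is 4.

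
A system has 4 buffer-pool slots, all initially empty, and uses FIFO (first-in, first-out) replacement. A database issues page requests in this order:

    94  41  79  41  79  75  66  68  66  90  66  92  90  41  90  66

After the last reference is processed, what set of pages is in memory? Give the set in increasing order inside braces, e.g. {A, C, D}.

94 -> miss, frames (94)
41 -> miss, frames (94 41)
79 -> miss, frames (94 41 79)
41 -> hit
79 -> hit
75 -> miss, frames (94 41 79 75)
66 -> miss, evict 94, frames (41 79 75 66)
68 -> miss, evict 41, frames (79 75 66 68)
66 -> hit
90 -> miss, evict 79, frames (75 66 68 90)
66 -> hit
92 -> miss, evict 75, frames (66 68 90 92)
90 -> hit
41 -> miss, evict 66, frames (68 90 92 41)
90 -> hit
66 -> miss, evict 68, frames (90 92 41 66)

{41, 66, 90, 92}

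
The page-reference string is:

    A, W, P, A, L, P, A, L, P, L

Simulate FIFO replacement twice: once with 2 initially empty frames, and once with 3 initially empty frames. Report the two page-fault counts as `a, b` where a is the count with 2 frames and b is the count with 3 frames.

9, 5

2 frames: F F F F F F F F F . → 9 faults.
3 frames: F F F . F . F . . . → 5 faults.
5 < 9: adding a frame reduced faults, as is typical.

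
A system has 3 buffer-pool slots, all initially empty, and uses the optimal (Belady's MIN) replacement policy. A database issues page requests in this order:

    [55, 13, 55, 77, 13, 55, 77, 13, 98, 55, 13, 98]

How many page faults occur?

4

55 → fault, frames (55)
13 → fault, frames (55 13)
55 → hit
77 → fault, frames (55 13 77)
13 → hit
55 → hit
77 → hit
13 → hit
98 → fault, evict 77, frames (55 13 98)
55 → hit
13 → hit
98 → hit
Page faults: 4.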